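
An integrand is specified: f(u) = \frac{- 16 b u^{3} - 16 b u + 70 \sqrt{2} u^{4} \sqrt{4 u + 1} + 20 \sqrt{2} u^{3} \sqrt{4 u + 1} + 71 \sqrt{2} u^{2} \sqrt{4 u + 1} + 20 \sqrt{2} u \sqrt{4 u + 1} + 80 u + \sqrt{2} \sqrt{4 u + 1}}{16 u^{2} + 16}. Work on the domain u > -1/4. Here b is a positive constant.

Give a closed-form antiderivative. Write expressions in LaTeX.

An antiderivative is F(u) = \frac{\sqrt{2} \left(- 4 \sqrt{2} b u^{2} + 20 u^{3} \sqrt{4 u + 1} + 9 u^{2} \sqrt{4 u + 1} + u \sqrt{4 u + 1} + 20 \sqrt{2} \log{\left(u^{2} + 1 \right)} - 20 \sqrt{2} \log{\left(2 \right)} + 20 \sqrt{2} \log{\left(3 \right)}\right)}{16}.

Differentiate the proposed F(u) back; it has to land on f(u) exactly.
Check: d/du[\frac{\sqrt{2} \left(- 4 \sqrt{2} b u^{2} + 20 u^{3} \sqrt{4 u + 1} + 9 u^{2} \sqrt{4 u + 1} + u \sqrt{4 u + 1} + 20 \sqrt{2} \log{\left(u^{2} + 1 \right)} - 20 \sqrt{2} \log{\left(2 \right)} + 20 \sqrt{2} \log{\left(3 \right)}\right)}{16}] = \frac{- 16 b u^{3} \sqrt{4 u + 1} - 16 b u \sqrt{4 u + 1} + 280 \sqrt{2} u^{5} + 150 \sqrt{2} u^{4} + 304 \sqrt{2} u^{3} + 151 \sqrt{2} u^{2} + 80 u \sqrt{4 u + 1} + 24 \sqrt{2} u + \sqrt{2}}{16 u^{2} \sqrt{4 u + 1} + 16 \sqrt{4 u + 1}}, which equals f(u).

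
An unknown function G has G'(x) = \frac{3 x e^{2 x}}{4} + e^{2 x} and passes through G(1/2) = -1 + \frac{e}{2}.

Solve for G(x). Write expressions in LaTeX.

Recognize the product-rule pattern: G'(x) = u'v + uv' with u = \frac{3 x}{8} + \frac{5}{16}, v = e^{2 x}, so integration by parts undoes it.
A general antiderivative is \frac{\left(6 x + 5\right) e^{2 x}}{16} + C.
The condition gives C = -1 + \frac{e}{2} - (\frac{e}{2}) = -1.
So G(x) = \frac{\left(6 x + 5\right) e^{2 x}}{16} - 1.
Check: d/dx[\frac{\left(6 x + 5\right) e^{2 x}}{16} - 1] = \frac{3 x e^{2 x}}{4} + e^{2 x} = G'(x).

G(x) = \frac{\left(6 x + 5\right) e^{2 x}}{16} - 1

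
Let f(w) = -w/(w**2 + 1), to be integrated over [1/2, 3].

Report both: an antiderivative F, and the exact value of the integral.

The substitution u = w**2/2 + 1/2 works: f is exactly (dF/du)*(du/dw) for that inner function.
F(w) = -log(w**2/2 + 1/2)/2 is an antiderivative of f.
Check: d/dw[-log(w**2/2 + 1/2)/2] = -w/(w**2 + 1) = f(w).
F(3) = -log(5)/2; F(1/2) = -log(5/8)/2.
Integral = F(3) - F(1/2) = -log(5)/2 + log(5/8)/2.

Antiderivative: F(w) = -log(w**2/2 + 1/2)/2; value = -log(5)/2 + log(5/8)/2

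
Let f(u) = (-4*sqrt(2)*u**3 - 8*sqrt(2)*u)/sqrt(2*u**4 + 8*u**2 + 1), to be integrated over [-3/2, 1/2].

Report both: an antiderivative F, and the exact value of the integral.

f matches the chain-rule pattern g'(h)*h' with inner function h(u) = u**4 + 4*u**2 + 1/2; substituting w = h(u) collapses the integral.
F(u) = -2*sqrt(u**4 + 4*u**2 + 1/2) is an antiderivative of f.
Check: d/du[-2*sqrt(u**4 + 4*u**2 + 1/2)] = (-4*sqrt(2)*u**3 - 8*sqrt(2)*u)/sqrt(2*u**4 + 8*u**2 + 1) = f(u).
F(1/2) = -5/2; F(-3/2) = -sqrt(233)/2.
Integral = F(1/2) - F(-3/2) = -5/2 + sqrt(233)/2.

Antiderivative: F(u) = -2*sqrt(u**4 + 4*u**2 + 1/2); value = -5/2 + sqrt(233)/2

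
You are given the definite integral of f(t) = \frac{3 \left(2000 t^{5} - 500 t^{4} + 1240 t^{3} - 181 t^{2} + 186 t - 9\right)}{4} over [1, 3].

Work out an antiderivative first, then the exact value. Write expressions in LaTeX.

Antiderivative: F(t) = \frac{\left(10 t^{2} - t + 3\right)^{3}}{4}; value = 181818

f matches the chain-rule pattern g'(h)*h' with inner function h(t) = - 5 t^{2} + \frac{t}{2} - \frac{3}{2}; substituting u = h(t) collapses the integral.
F(t) = \frac{\left(10 t^{2} - t + 3\right)^{3}}{4} is an antiderivative of f.
Check: d/dt[\frac{\left(10 t^{2} - t + 3\right)^{3}}{4}] = 1500 t^{5} - 375 t^{4} + 930 t^{3} - \frac{543 t^{2}}{4} + \frac{279 t}{2} - \frac{27}{4}, which equals f(t).
F(3) = 182250; F(1) = 432.
Integral = F(3) - F(1) = 181818.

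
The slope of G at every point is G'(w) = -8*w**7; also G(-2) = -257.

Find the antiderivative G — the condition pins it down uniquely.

The proposed G(w) is checked by its d/dw: the result must match the given G'(w).
A general antiderivative is -w**8 + C.
The condition gives C = -257 - (-256) = -1.
So G(w) = -w**8 - 1.
Check: d/dw[-w**8 - 1] = -8*w**7 = G'(w).

G(w) = -w**8 - 1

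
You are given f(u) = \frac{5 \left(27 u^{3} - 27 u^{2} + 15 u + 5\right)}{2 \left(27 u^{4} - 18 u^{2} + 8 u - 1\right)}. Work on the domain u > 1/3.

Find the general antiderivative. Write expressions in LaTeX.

Since d/du undoes antidifferentiation here, F'(u) = f(u) is required of F(u).
Check: d/du[\frac{5 \left(\left(3 u - 1\right)^{2} \log{\left(u + 1 \right)} - 1\right)}{2 \left(3 u - 1\right)^{2}}] = \frac{135 u^{3} - 135 u^{2} + 75 u + 25}{54 u^{4} - 36 u^{2} + 16 u - 2}, which equals f(u).

F(u) = \frac{5 \left(\left(3 u - 1\right)^{2} \log{\left(u + 1 \right)} - 1\right)}{2 \left(3 u - 1\right)^{2}} + C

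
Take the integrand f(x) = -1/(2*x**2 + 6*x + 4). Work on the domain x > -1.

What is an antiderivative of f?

An antiderivative is F(x) = -(log(x + 1) - log(x + 2))/2.

The denominator factors as 2*(x + 1)*(x + 2); partial fractions split f into directly integrable pieces: 1/(2*(x + 2)) - 1/(2*(x + 1)).
Check: d/dx[-(log(x + 1) - log(x + 2))/2] = -1/(2*x**2 + 6*x + 4) = f(x).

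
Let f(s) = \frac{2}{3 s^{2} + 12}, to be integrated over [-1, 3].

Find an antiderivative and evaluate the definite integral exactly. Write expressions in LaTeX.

Antiderivative: F(s) = \frac{\operatorname{atan}{\left(\frac{s}{2} \right)}}{3}; value = \frac{\operatorname{atan}{\left(\frac{1}{2} \right)}}{3} + \frac{\operatorname{atan}{\left(\frac{3}{2} \right)}}{3}

An antiderivative F(s) passes only if d/ds[F] lands on f(s) exactly.
F(s) = \frac{\operatorname{atan}{\left(\frac{s}{2} \right)}}{3} is an antiderivative of f.
Check: d/ds[\frac{\operatorname{atan}{\left(\frac{s}{2} \right)}}{3}] = \frac{2}{3 s^{2} + 12} = f(s).
F(3) = \frac{\operatorname{atan}{\left(\frac{3}{2} \right)}}{3}; F(-1) = - \frac{\operatorname{atan}{\left(\frac{1}{2} \right)}}{3}.
Integral = F(3) - F(-1) = \frac{\operatorname{atan}{\left(\frac{1}{2} \right)}}{3} + \frac{\operatorname{atan}{\left(\frac{3}{2} \right)}}{3}.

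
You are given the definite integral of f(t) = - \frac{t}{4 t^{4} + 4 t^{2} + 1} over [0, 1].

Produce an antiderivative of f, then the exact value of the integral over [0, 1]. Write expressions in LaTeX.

Antiderivative: F(t) = \frac{1}{4 \left(2 t^{2} + 1\right)}; value = - \frac{1}{6}

f matches the chain-rule pattern g'(h)*h' with inner function h(t) = 4 t^{2} + 2; substituting u = h(t) collapses the integral.
F(t) = \frac{1}{4 \left(2 t^{2} + 1\right)} is an antiderivative of f.
Check: d/dt[\frac{1}{4 \left(2 t^{2} + 1\right)}] = - \frac{t}{4 t^{4} + 4 t^{2} + 1} = f(t).
F(1) = \frac{1}{12}; F(0) = \frac{1}{4}.
Integral = F(1) - F(0) = - \frac{1}{6}.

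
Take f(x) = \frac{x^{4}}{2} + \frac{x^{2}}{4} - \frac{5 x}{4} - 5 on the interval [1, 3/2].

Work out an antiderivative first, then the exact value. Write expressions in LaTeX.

Antiderivative: F(x) = \frac{x^{5}}{10} + \frac{x^{3}}{12} - \frac{5 x^{2}}{8} - 5 x; value = - \frac{2327}{960}

Integrate term by term and add the pieces.
F(x) = \frac{x^{5}}{10} + \frac{x^{3}}{12} - \frac{5 x^{2}}{8} - 5 x is an antiderivative of f.
Check: d/dx[\frac{x^{5}}{10} + \frac{x^{3}}{12} - \frac{5 x^{2}}{8} - 5 x] = \frac{x^{4}}{2} + \frac{x^{2}}{4} - \frac{5 x}{4} - 5 = f(x).
F(3/2) = - \frac{2517}{320}; F(1) = - \frac{653}{120}.
Integral = F(3/2) - F(1) = - \frac{2327}{960}.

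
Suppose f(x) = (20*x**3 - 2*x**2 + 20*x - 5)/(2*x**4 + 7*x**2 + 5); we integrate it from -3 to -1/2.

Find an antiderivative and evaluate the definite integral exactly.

Antiderivative: F(x) = 5*log(x**2 + 5/2) - atan(x); value = -5*log(23/2) - atan(3) + atan(1/2) + 5*log(11/4)

Check any antiderivative F(x) by computing F'(x) and comparing it with f(x).
F(x) = 5*log(x**2 + 5/2) - atan(x) is an antiderivative of f.
Check: d/dx[5*log(x**2 + 5/2) - atan(x)] = (20*x**3 - 2*x**2 + 20*x - 5)/(2*x**4 + 7*x**2 + 5) = f(x).
F(-1/2) = atan(1/2) + 5*log(11/4); F(-3) = atan(3) + 5*log(23/2).
Integral = F(-1/2) - F(-3) = -5*log(23/2) - atan(3) + atan(1/2) + 5*log(11/4).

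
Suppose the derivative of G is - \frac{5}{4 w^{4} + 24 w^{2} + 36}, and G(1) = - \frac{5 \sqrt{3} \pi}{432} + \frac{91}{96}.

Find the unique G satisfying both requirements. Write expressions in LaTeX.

For G(w) to be correct, d/dw[G] must agree with the stated G'(w) identically.
A general antiderivative is - \frac{5 w}{24 w^{2} + 72} - \frac{5 \sqrt{3} \operatorname{atan}{\left(\frac{\sqrt{3} w}{3} \right)}}{72} + C.
The condition gives C = - \frac{5 \sqrt{3} \pi}{432} + \frac{91}{96} - (- \frac{5 \sqrt{3} \pi}{432} - \frac{5}{96}) = 1.
So G(w) = - \frac{5 \sqrt{3} w^{2} \operatorname{atan}{\left(\frac{\sqrt{3} w}{3} \right)} - 72 w^{2} + 15 w + 15 \sqrt{3} \operatorname{atan}{\left(\frac{\sqrt{3} w}{3} \right)} - 216}{72 \left(w^{2} + 3\right)}.
Check: d/dw[- \frac{5 \sqrt{3} w^{2} \operatorname{atan}{\left(\frac{\sqrt{3} w}{3} \right)} - 72 w^{2} + 15 w + 15 \sqrt{3} \operatorname{atan}{\left(\frac{\sqrt{3} w}{3} \right)} - 216}{72 \left(w^{2} + 3\right)}] = - \frac{5}{4 w^{4} + 24 w^{2} + 36} = G'(w).

G(w) = - \frac{5 \sqrt{3} w^{2} \operatorname{atan}{\left(\frac{\sqrt{3} w}{3} \right)} - 72 w^{2} + 15 w + 15 \sqrt{3} \operatorname{atan}{\left(\frac{\sqrt{3} w}{3} \right)} - 216}{72 \left(w^{2} + 3\right)}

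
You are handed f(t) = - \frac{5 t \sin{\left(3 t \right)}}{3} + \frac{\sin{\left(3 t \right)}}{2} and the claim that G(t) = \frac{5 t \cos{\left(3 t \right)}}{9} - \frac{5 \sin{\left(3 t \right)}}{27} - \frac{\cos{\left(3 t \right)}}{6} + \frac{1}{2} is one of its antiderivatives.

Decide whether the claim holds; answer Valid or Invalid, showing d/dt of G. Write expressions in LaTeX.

d/dt[G] = - \frac{5 t \sin{\left(3 t \right)}}{3} + \frac{\sin{\left(3 t \right)}}{2}
This equals f(t) exactly, so the claim holds.

Valid: G'(t) = f(t).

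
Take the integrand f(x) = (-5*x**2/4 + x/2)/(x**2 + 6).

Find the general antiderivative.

For F(x) to be correct the identity F'(x) - f(x) = 0 must hold.
Check: d/dx[-5*x/4 + log(x**2 + 6)/4 + 5*sqrt(6)*atan(sqrt(6)*x/6)/4] = (-5*x**2 + 2*x)/(4*x**2 + 24), which equals f(x).

F(x) = -5*x/4 + log(x**2 + 6)/4 + 5*sqrt(6)*atan(sqrt(6)*x/6)/4 + C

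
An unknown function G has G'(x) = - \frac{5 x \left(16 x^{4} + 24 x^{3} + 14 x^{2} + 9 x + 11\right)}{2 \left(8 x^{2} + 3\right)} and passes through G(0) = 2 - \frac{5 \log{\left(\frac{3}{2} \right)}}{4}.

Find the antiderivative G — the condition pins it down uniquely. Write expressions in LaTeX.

G(x) = - \frac{5 x^{4}}{4} - \frac{5 x^{3}}{2} - \frac{5 x^{2}}{4} - \frac{5 \log{\left(4 x^{2} + \frac{3}{2} \right)}}{4} + 2

For G(x) to be correct, d/dx[G] must agree with the stated G'(x) identically.
A general antiderivative is - 5 \left(- \frac{x^{2}}{2} - \frac{x}{2}\right)^{2} - \frac{5 \log{\left(4 x^{2} + \frac{3}{2} \right)}}{4} + C.
The condition gives C = 2 - \frac{5 \log{\left(\frac{3}{2} \right)}}{4} - (- \frac{5 \log{\left(\frac{3}{2} \right)}}{4}) = 2.
So G(x) = - \frac{5 x^{4}}{4} - \frac{5 x^{3}}{2} - \frac{5 x^{2}}{4} - \frac{5 \log{\left(4 x^{2} + \frac{3}{2} \right)}}{4} + 2.
Check: d/dx[- \frac{5 x^{4}}{4} - \frac{5 x^{3}}{2} - \frac{5 x^{2}}{4} - \frac{5 \log{\left(4 x^{2} + \frac{3}{2} \right)}}{4} + 2] = \frac{- 80 x^{5} - 120 x^{4} - 70 x^{3} - 45 x^{2} - 55 x}{16 x^{2} + 6}, which equals G'(x).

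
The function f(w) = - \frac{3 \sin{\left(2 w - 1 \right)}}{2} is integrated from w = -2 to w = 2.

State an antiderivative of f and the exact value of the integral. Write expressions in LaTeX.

Antiderivative: F(w) = \frac{3 \cos{\left(2 w - 1 \right)}}{4}; value = \frac{3 \cos{\left(3 \right)}}{4} - \frac{3 \cos{\left(5 \right)}}{4}

A first test for any F(w): its w-derivative must equal f(w) identically.
F(w) = \frac{3 \cos{\left(2 w - 1 \right)}}{4} is an antiderivative of f.
Check: d/dw[\frac{3 \cos{\left(2 w - 1 \right)}}{4}] = - \frac{3 \sin{\left(2 w - 1 \right)}}{2} = f(w).
F(2) = \frac{3 \cos{\left(3 \right)}}{4}; F(-2) = \frac{3 \cos{\left(5 \right)}}{4}.
Integral = F(2) - F(-2) = \frac{3 \cos{\left(3 \right)}}{4} - \frac{3 \cos{\left(5 \right)}}{4}.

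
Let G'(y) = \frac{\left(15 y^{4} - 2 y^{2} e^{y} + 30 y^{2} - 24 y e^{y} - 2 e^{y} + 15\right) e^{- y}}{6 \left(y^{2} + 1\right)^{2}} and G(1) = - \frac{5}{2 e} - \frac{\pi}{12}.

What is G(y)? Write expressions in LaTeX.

G(y) = - \frac{\operatorname{atan}{\left(y \right)}}{3} - 1 - \frac{5 e^{- y}}{2} + \frac{1}{\frac{y^{2}}{2} + \frac{1}{2}}

A first test for any G(y): its y-derivative must equal the given G'(y).
A general antiderivative is - \frac{\operatorname{atan}{\left(y \right)}}{3} - \frac{5 e^{- y}}{2} + \frac{1}{\frac{y^{2}}{2} + \frac{1}{2}} + C.
The condition gives C = - \frac{5}{2 e} - \frac{\pi}{12} - (- \frac{5}{2 e} - \frac{\pi}{12} + 1) = -1.
So G(y) = - \frac{\operatorname{atan}{\left(y \right)}}{3} - 1 - \frac{5 e^{- y}}{2} + \frac{1}{\frac{y^{2}}{2} + \frac{1}{2}}.
Check: d/dy[- \frac{\operatorname{atan}{\left(y \right)}}{3} - 1 - \frac{5 e^{- y}}{2} + \frac{1}{\frac{y^{2}}{2} + \frac{1}{2}}] = \frac{15 y^{4} - 2 y^{2} e^{y} + 30 y^{2} - 24 y e^{y} - 2 e^{y} + 15}{6 y^{4} e^{y} + 12 y^{2} e^{y} + 6 e^{y}}, which equals G'(y).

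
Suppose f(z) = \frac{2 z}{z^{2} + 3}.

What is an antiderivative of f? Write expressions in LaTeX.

An antiderivative is F(z) = \log{\left(2 z^{2} + 6 \right)}.

f matches the chain-rule pattern g'(h)*h' with inner function h(z) = 2 z^{2} + 6; substituting u = h(z) collapses the integral.
Check: d/dz[\log{\left(2 z^{2} + 6 \right)}] = \frac{2 z}{z^{2} + 3} = f(z).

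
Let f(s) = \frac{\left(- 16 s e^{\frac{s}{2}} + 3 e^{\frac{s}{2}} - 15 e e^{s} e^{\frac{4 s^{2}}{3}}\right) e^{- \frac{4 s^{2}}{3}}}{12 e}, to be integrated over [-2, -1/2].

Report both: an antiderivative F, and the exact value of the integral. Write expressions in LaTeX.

Antiderivative: F(s) = - \frac{5 e^{s}}{4} + \frac{e^{- \frac{4 s^{2}}{3} + \frac{s}{2} - 1}}{2}; value = - \frac{5}{4 e^{\frac{1}{2}}} - \frac{1}{2 e^{\frac{22}{3}}} + \frac{1}{2 e^{\frac{19}{12}}} + \frac{5}{4 e^{2}}

Any candidate F(s) must reproduce f(s) exactly when differentiated.
F(s) = - \frac{5 e^{s}}{4} + \frac{e^{- \frac{4 s^{2}}{3} + \frac{s}{2} - 1}}{2} is an antiderivative of f.
Check: d/ds[- \frac{5 e^{s}}{4} + \frac{e^{- \frac{4 s^{2}}{3} + \frac{s}{2} - 1}}{2}] = \frac{\left(- 16 s - 15 e e^{\frac{s}{2}} e^{\frac{4 s^{2}}{3}} + 3\right) e^{\frac{s}{2}} e^{- \frac{4 s^{2}}{3}}}{12 e}, which equals f(s).
F(-1/2) = - \frac{5}{4 e^{\frac{1}{2}}} + \frac{1}{2 e^{\frac{19}{12}}}; F(-2) = - \frac{5}{4 e^{2}} + \frac{1}{2 e^{\frac{22}{3}}}.
Integral = F(-1/2) - F(-2) = - \frac{5}{4 e^{\frac{1}{2}}} - \frac{1}{2 e^{\frac{22}{3}}} + \frac{1}{2 e^{\frac{19}{12}}} + \frac{5}{4 e^{2}}.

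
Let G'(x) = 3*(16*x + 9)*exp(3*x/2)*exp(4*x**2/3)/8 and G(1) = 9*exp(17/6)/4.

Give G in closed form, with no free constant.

Recognize the product-rule pattern: G'(x) = u'v + uv' with u = 9*exp(3*x/2)/4, v = exp(4*x**2/3), so integration by parts undoes it.
A general antiderivative is 9*exp(3*x/2)*exp(4*x**2/3)/4 + C.
The condition gives C = 9*exp(17/6)/4 - (9*exp(17/6)/4) = 0.
So G(x) = 9*exp(3*x/2)*exp(4*x**2/3)/4.
Check: d/dx[9*exp(3*x/2)*exp(4*x**2/3)/4] = 6*x*exp(3*x/2)*exp(4*x**2/3) + 27*exp(3*x/2)*exp(4*x**2/3)/8, which equals G'(x).

G(x) = 9*exp(3*x/2)*exp(4*x**2/3)/4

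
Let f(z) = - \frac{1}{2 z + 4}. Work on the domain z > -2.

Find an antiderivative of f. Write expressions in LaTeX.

Differentiate the proposed F(z) back; it has to land on f(z) exactly.
Check: d/dz[- \frac{\log{\left(z + 2 \right)}}{2}] = - \frac{1}{2 z + 4} = f(z).

An antiderivative is F(z) = - \frac{\log{\left(z + 2 \right)}}{2}.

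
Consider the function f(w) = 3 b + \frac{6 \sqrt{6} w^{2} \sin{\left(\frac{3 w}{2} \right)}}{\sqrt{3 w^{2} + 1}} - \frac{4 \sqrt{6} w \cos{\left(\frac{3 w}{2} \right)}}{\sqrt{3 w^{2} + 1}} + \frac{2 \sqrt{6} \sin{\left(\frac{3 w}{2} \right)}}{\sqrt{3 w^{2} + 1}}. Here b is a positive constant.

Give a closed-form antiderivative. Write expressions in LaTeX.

An antiderivative is F(w) = \frac{9 b w - 4 \sqrt{6} \sqrt{3 w^{2} + 1} \cos{\left(\frac{3 w}{2} \right)}}{3}.

Integrate term by term and add the pieces.
Check: d/dw[\frac{9 b w - 4 \sqrt{6} \sqrt{3 w^{2} + 1} \cos{\left(\frac{3 w}{2} \right)}}{3}] = \frac{3 b \sqrt{3 w^{2} + 1} + 6 \sqrt{6} w^{2} \sin{\left(\frac{3 w}{2} \right)} - 4 \sqrt{6} w \cos{\left(\frac{3 w}{2} \right)} + 2 \sqrt{6} \sin{\left(\frac{3 w}{2} \right)}}{\sqrt{3 w^{2} + 1}}, which equals f(w).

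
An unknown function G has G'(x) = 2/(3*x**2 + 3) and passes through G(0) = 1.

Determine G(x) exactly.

Differentiate the proposed G(x) back; it has to land on the given G'(x).
A general antiderivative is 2*atan(x)/3 + C.
The condition gives C = 1 - (0) = 1.
So G(x) = 2*atan(x)/3 + 1.
Check: d/dx[2*atan(x)/3 + 1] = 2/(3*x**2 + 3) = G'(x).

G(x) = 2*atan(x)/3 + 1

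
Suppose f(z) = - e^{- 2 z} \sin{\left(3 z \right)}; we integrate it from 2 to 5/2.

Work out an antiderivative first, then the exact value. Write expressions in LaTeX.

Antiderivative: F(z) = \frac{2 e^{- 2 z} \sin{\left(3 z \right)}}{13} + \frac{3 e^{- 2 z} \cos{\left(3 z \right)}}{13}; value = - \frac{3 \cos{\left(6 \right)}}{13 e^{4}} + \frac{3 \cos{\left(\frac{15}{2} \right)}}{13 e^{5}} - \frac{2 \sin{\left(6 \right)}}{13 e^{4}} + \frac{2 \sin{\left(\frac{15}{2} \right)}}{13 e^{5}}

A first test for any F(z): its z-derivative must equal f(z) identically.
F(z) = \frac{2 e^{- 2 z} \sin{\left(3 z \right)}}{13} + \frac{3 e^{- 2 z} \cos{\left(3 z \right)}}{13} is an antiderivative of f.
Check: d/dz[\frac{2 e^{- 2 z} \sin{\left(3 z \right)}}{13} + \frac{3 e^{- 2 z} \cos{\left(3 z \right)}}{13}] = - e^{- 2 z} \sin{\left(3 z \right)} = f(z).
F(5/2) = \frac{3 \cos{\left(\frac{15}{2} \right)}}{13 e^{5}} + \frac{2 \sin{\left(\frac{15}{2} \right)}}{13 e^{5}}; F(2) = \frac{2 \sin{\left(6 \right)}}{13 e^{4}} + \frac{3 \cos{\left(6 \right)}}{13 e^{4}}.
Integral = F(5/2) - F(2) = - \frac{3 \cos{\left(6 \right)}}{13 e^{4}} + \frac{3 \cos{\left(\frac{15}{2} \right)}}{13 e^{5}} - \frac{2 \sin{\left(6 \right)}}{13 e^{4}} + \frac{2 \sin{\left(\frac{15}{2} \right)}}{13 e^{5}}.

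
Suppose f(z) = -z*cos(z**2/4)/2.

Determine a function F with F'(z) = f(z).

An antiderivative is F(z) = -sin(z**2/4).

f matches the chain-rule pattern g'(h)*h' with inner function h(z) = z**2/4; substituting u = h(z) collapses the integral.
Check: d/dz[-sin(z**2/4)] = -z*cos(z**2/4)/2 = f(z).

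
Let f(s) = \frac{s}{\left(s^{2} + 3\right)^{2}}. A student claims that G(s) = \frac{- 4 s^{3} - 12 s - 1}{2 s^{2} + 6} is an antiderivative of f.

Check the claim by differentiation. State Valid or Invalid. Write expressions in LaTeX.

Invalid: d/ds[G] - f = -2, which is not 0.

d/ds[G] = \frac{- 2 s^{4} - 12 s^{2} + s - 18}{s^{4} + 6 s^{2} + 9}
d/ds[G] - f(s) = -2 != 0.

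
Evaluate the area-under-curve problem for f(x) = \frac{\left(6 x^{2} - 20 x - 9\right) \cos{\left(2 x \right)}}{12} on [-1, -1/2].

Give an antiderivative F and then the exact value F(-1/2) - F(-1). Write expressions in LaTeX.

Antiderivative: F(x) = \frac{3 x^{2} \sin{\left(2 x \right)} - 10 x \sin{\left(2 x \right)} + 3 x \cos{\left(2 x \right)} - 6 \sin{\left(2 x \right)} - 5 \cos{\left(2 x \right)}}{12}; value = - \frac{13 \cos{\left(1 \right)}}{24} + \frac{2 \cos{\left(2 \right)}}{3} + \frac{\sin{\left(1 \right)}}{48} + \frac{7 \sin{\left(2 \right)}}{12}

Check any antiderivative F(x) by computing F'(x) and comparing it with f(x).
F(x) = \frac{3 x^{2} \sin{\left(2 x \right)} - 10 x \sin{\left(2 x \right)} + 3 x \cos{\left(2 x \right)} - 6 \sin{\left(2 x \right)} - 5 \cos{\left(2 x \right)}}{12} is an antiderivative of f.
Check: d/dx[\frac{3 x^{2} \sin{\left(2 x \right)} - 10 x \sin{\left(2 x \right)} + 3 x \cos{\left(2 x \right)} - 6 \sin{\left(2 x \right)} - 5 \cos{\left(2 x \right)}}{12}] = \frac{x^{2} \cos{\left(2 x \right)}}{2} - \frac{5 x \cos{\left(2 x \right)}}{3} - \frac{3 \cos{\left(2 x \right)}}{4}, which equals f(x).
F(-1/2) = - \frac{13 \cos{\left(1 \right)}}{24} + \frac{\sin{\left(1 \right)}}{48}; F(-1) = - \frac{7 \sin{\left(2 \right)}}{12} - \frac{2 \cos{\left(2 \right)}}{3}.
Integral = F(-1/2) - F(-1) = - \frac{13 \cos{\left(1 \right)}}{24} + \frac{2 \cos{\left(2 \right)}}{3} + \frac{\sin{\left(1 \right)}}{48} + \frac{7 \sin{\left(2 \right)}}{12}.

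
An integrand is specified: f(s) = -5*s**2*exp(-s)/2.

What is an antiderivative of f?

Recognize the product-rule pattern: f = u'v + uv' with u = 5*s**2/2 + 5*s + 5, v = exp(-s), so integration by parts undoes it.
Check: d/ds[(5*s**2 + 10*s + 10)*exp(-s)/2] = -5*s**2*exp(-s)/2 = f(s).

An antiderivative is F(s) = (5*s**2 + 10*s + 10)*exp(-s)/2.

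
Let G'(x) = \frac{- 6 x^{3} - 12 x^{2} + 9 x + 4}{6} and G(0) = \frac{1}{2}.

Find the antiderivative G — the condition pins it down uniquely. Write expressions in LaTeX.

For G(x) to be correct, d/dx[G] must agree with the stated G'(x) identically.
A general antiderivative is - \frac{x^{4}}{4} - \frac{2 x^{3}}{3} + \frac{3 x^{2}}{4} + \frac{2 x}{3} + C.
The condition gives C = \frac{1}{2} - (0) = \frac{1}{2}.
So G(x) = - \frac{x^{4}}{4} - \frac{2 x^{3}}{3} + \frac{3 x^{2}}{4} + \frac{2 x}{3} + \frac{1}{2}.
Check: d/dx[- \frac{x^{4}}{4} - \frac{2 x^{3}}{3} + \frac{3 x^{2}}{4} + \frac{2 x}{3} + \frac{1}{2}] = - x^{3} - 2 x^{2} + \frac{3 x}{2} + \frac{2}{3}, which equals G'(x).

G(x) = - \frac{x^{4}}{4} - \frac{2 x^{3}}{3} + \frac{3 x^{2}}{4} + \frac{2 x}{3} + \frac{1}{2}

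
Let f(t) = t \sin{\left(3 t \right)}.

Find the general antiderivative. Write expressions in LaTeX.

F(t) = - \frac{t \cos{\left(3 t \right)}}{3} + \frac{\sin{\left(3 t \right)}}{9} + C

Check any antiderivative F(t) by computing F'(t) and comparing it with f(t).
Check: d/dt[- \frac{t \cos{\left(3 t \right)}}{3} + \frac{\sin{\left(3 t \right)}}{9}] = t \sin{\left(3 t \right)} = f(t).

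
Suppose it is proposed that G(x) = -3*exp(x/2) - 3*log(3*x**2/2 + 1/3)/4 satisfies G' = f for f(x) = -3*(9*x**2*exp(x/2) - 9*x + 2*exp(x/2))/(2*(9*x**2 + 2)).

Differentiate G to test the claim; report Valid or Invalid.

d/dx[G] = (-27*x**2*exp(x/2) - 27*x - 6*exp(x/2))/(18*x**2 + 4)
d/dx[G] - f(x) = -27*x/(9*x**2 + 2) != 0.

Invalid: d/dx[G] - f = -27*x/(9*x**2 + 2), which is not 0.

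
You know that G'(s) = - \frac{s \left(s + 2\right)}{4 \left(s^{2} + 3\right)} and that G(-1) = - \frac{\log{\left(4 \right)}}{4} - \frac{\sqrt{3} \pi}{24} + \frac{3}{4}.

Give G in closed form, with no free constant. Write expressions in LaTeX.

The proposed G(s) is checked by its d/ds: the result must match the given G'(s).
A general antiderivative is - \frac{s}{4} - \frac{\log{\left(s^{2} + 3 \right)}}{4} + \frac{\sqrt{3} \operatorname{atan}{\left(\frac{\sqrt{3} s}{3} \right)}}{4} + C.
The condition gives C = - \frac{\log{\left(4 \right)}}{4} - \frac{\sqrt{3} \pi}{24} + \frac{3}{4} - (- \frac{\log{\left(4 \right)}}{4} - \frac{\sqrt{3} \pi}{24} + \frac{1}{4}) = \frac{1}{2}.
So G(s) = \frac{- s - \log{\left(s^{2} + 3 \right)} + \sqrt{3} \operatorname{atan}{\left(\frac{\sqrt{3} s}{3} \right)} + 2}{4}.
Check: d/ds[\frac{- s - \log{\left(s^{2} + 3 \right)} + \sqrt{3} \operatorname{atan}{\left(\frac{\sqrt{3} s}{3} \right)} + 2}{4}] = \frac{- s^{2} - 2 s}{4 s^{2} + 12}, which equals G'(s).

G(s) = \frac{- s - \log{\left(s^{2} + 3 \right)} + \sqrt{3} \operatorname{atan}{\left(\frac{\sqrt{3} s}{3} \right)} + 2}{4}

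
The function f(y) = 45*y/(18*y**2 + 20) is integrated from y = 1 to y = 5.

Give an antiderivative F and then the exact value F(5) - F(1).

Antiderivative: F(y) = 5*log(3*y**2/2 + 5/3)/4; value = -5*log(19/6)/4 + 5*log(235/6)/4

f matches the chain-rule pattern g'(h)*h' with inner function h(y) = 3*y**2/2 + 5/3; substituting u = h(y) collapses the integral.
F(y) = 5*log(3*y**2/2 + 5/3)/4 is an antiderivative of f.
Check: d/dy[5*log(3*y**2/2 + 5/3)/4] = 45*y/(18*y**2 + 20) = f(y).
F(5) = 5*log(235/6)/4; F(1) = 5*log(19/6)/4.
Integral = F(5) - F(1) = -5*log(19/6)/4 + 5*log(235/6)/4.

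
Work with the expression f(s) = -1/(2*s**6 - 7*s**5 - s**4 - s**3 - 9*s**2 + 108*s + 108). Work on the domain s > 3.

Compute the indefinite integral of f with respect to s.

F(s) = -(-10925*s*log(s - 3) + 68445*s*log(s + 1) - 43264*s*log(s + 3/2) - 7128*s*log(s**2 + 4) + 12312*s*atan(s/2) + 32775*log(s - 3) - 205335*log(s + 1) + 129792*log(s + 3/2) + 21384*log(s**2 + 4) - 36936*atan(s/2) - 11700)/(5475600*(s - 3)) + C

The denominator factors as (s - 3)**2*(s + 1)*(2*s + 3)*(s**2 + 4); partial fractions split f into directly integrable pieces: (11*s - 19)/(4225*(s**2 + 4)) + 32/(2025*(2*s + 3)) - 1/(80*(s + 1)) + 437/(219024*(s - 3)) - 1/(468*(s - 3)**2).
Check: d/ds[-(-10925*s*log(s - 3) + 68445*s*log(s + 1) - 43264*s*log(s + 3/2) - 7128*s*log(s**2 + 4) + 12312*s*atan(s/2) + 32775*log(s - 3) - 205335*log(s + 1) + 129792*log(s + 3/2) + 21384*log(s**2 + 4) - 36936*atan(s/2) - 11700)/(5475600*(s - 3))] = -1/(2*s**6 - 7*s**5 - s**4 - s**3 - 9*s**2 + 108*s + 108) = f(s).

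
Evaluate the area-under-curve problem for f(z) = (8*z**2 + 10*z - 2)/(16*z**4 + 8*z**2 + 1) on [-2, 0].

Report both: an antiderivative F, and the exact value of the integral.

Antiderivative: F(z) = (-8*z - 5)/(16*z**2 + 4); value = -24/17

f has the shape u'v + uv' for u = 1/(4*z**2 + 1) and v = -2*z - 5/4 — it is the derivative of the product u*v.
F(z) = (-8*z - 5)/(16*z**2 + 4) is an antiderivative of f.
Check: d/dz[(-8*z - 5)/(16*z**2 + 4)] = (8*z**2 + 10*z - 2)/(16*z**4 + 8*z**2 + 1) = f(z).
F(0) = -5/4; F(-2) = 11/68.
Integral = F(0) - F(-2) = -24/17.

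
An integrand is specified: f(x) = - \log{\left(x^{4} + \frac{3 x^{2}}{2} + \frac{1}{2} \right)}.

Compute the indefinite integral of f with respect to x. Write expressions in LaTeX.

F(x) = - x \log{\left(x^{4} + \frac{3 x^{2}}{2} + \frac{1}{2} \right)} + 4 x - 2 \operatorname{atan}{\left(x \right)} - \sqrt{2} \operatorname{atan}{\left(\sqrt{2} x \right)} + C

Any candidate F(x) must reproduce f(x) exactly when differentiated.
Check: d/dx[- x \log{\left(x^{4} + \frac{3 x^{2}}{2} + \frac{1}{2} \right)} + 4 x - 2 \operatorname{atan}{\left(x \right)} - \sqrt{2} \operatorname{atan}{\left(\sqrt{2} x \right)}] = - \log{\left(x^{4} + \frac{3 x^{2}}{2} + \frac{1}{2} \right)} = f(x).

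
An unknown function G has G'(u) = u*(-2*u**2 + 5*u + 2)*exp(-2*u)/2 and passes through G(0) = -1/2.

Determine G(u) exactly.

G(u) = (u**3 - u**2 - 2*u - 1)*exp(-2*u)/2

Recognize the product-rule pattern: G'(u) = v'r + vr' with v = u**3/2 - u**2/2 - u - 1/2, r = exp(-2*u), so integration by parts undoes it.
A general antiderivative is (u**3 - u**2 - 2*u - 1)*exp(-2*u)/2 + C.
The condition gives C = -1/2 - (-1/2) = 0.
So G(u) = (u**3 - u**2 - 2*u - 1)*exp(-2*u)/2.
Check: d/du[(u**3 - u**2 - 2*u - 1)*exp(-2*u)/2] = (-2*u**3 + 5*u**2 + 2*u)*exp(-2*u)/2, which equals G'(u).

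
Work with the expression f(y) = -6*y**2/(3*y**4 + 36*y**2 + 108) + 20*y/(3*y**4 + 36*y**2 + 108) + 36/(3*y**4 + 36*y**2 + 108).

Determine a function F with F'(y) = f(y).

An antiderivative is F(y) = 2*(3*y - 5)/(3*(y**2 + 6)).

f has the shape u'v + uv' for u = 1/(y**2/2 + 3) and v = y - 5/3 — it is the derivative of the product u*v.
Check: d/dy[2*(3*y - 5)/(3*(y**2 + 6))] = (-6*y**2 + 20*y + 36)/(3*y**4 + 36*y**2 + 108), which equals f(y).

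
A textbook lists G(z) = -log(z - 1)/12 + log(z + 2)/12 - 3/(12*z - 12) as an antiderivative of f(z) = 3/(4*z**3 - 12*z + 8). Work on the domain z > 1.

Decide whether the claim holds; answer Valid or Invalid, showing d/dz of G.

d/dz[G] = 3/(4*z**3 - 12*z + 8)
This equals f(z) exactly, so the claim holds.

Valid - differentiating G returns exactly f.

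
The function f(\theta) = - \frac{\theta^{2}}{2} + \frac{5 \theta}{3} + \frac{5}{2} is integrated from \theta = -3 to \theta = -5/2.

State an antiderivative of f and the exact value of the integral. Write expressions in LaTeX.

Integrate term by term and add the pieces.
F(\theta) = - \frac{\theta^{3}}{6} + \frac{5 \theta^{2}}{6} + \frac{5 \theta}{2} is an antiderivative of f.
Check: d/d\theta[- \frac{\theta^{3}}{6} + \frac{5 \theta^{2}}{6} + \frac{5 \theta}{2}] = - \frac{\theta^{2}}{2} + \frac{5 \theta}{3} + \frac{5}{2} = f(\theta).
F(-5/2) = \frac{25}{16}; F(-3) = \frac{9}{2}.
Integral = F(-5/2) - F(-3) = - \frac{47}{16}.

Antiderivative: F(\theta) = - \frac{\theta^{3}}{6} + \frac{5 \theta^{2}}{6} + \frac{5 \theta}{2}; value = - \frac{47}{16}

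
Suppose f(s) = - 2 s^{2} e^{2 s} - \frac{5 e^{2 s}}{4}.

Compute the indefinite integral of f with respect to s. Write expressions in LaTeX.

F(s) = \frac{\left(- 8 s^{2} + 8 s - 9\right) e^{2 s}}{8} + C

f has the shape u'v + uv' for u = - s^{2} + s - \frac{9}{8} and v = e^{2 s} — it is the derivative of the product u*v.
Check: d/ds[\frac{\left(- 8 s^{2} + 8 s - 9\right) e^{2 s}}{8}] = - 2 s^{2} e^{2 s} - \frac{5 e^{2 s}}{4} = f(s).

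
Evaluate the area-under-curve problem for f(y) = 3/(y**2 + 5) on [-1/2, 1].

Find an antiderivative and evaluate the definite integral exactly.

Antiderivative: F(y) = 3*sqrt(5)*atan(sqrt(5)*y/5)/5; value = 3*sqrt(5)*atan(sqrt(5)/10)/5 + 3*sqrt(5)*atan(sqrt(5)/5)/5

Whatever form F(y) takes, F'(y) = f(y) is non-negotiable.
F(y) = 3*sqrt(5)*atan(sqrt(5)*y/5)/5 is an antiderivative of f.
Check: d/dy[3*sqrt(5)*atan(sqrt(5)*y/5)/5] = 3/(y**2 + 5) = f(y).
F(1) = 3*sqrt(5)*atan(sqrt(5)/5)/5; F(-1/2) = -3*sqrt(5)*atan(sqrt(5)/10)/5.
Integral = F(1) - F(-1/2) = 3*sqrt(5)*atan(sqrt(5)/10)/5 + 3*sqrt(5)*atan(sqrt(5)/5)/5.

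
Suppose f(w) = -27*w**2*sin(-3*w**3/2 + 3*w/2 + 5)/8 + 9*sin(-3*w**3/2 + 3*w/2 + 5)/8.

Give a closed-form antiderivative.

An antiderivative is F(w) = -3*cos(-3*w**3/2 + 3*w/2 + 5)/4.

f matches the chain-rule pattern g'(h)*h' with inner function h(w) = -3*w**3/2 + 3*w/2 + 5; substituting u = h(w) collapses the integral.
Check: d/dw[-3*cos(-3*w**3/2 + 3*w/2 + 5)/4] = -27*w**2*sin(-3*w**3/2 + 3*w/2 + 5)/8 + 9*sin(-3*w**3/2 + 3*w/2 + 5)/8 = f(w).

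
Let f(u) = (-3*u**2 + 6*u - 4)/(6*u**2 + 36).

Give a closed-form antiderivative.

An antiderivative is F(u) = -u/2 + log(u**2 + 6)/2 + 7*sqrt(6)*atan(sqrt(6)*u/6)/18.

Differentiate the proposed F(u) back; it has to land on f(u) exactly.
Check: d/du[-u/2 + log(u**2 + 6)/2 + 7*sqrt(6)*atan(sqrt(6)*u/6)/18] = (-3*u**2 + 6*u - 4)/(6*u**2 + 36) = f(u).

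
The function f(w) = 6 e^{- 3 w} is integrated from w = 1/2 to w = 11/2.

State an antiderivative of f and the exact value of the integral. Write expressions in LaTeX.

Antiderivative: F(w) = - 2 e^{- 3 w}; value = - \frac{2}{e^{\frac{33}{2}}} + \frac{2}{e^{\frac{3}{2}}}

Recover f(w) by differentiating a candidate F(w); any mismatch rules it out.
F(w) = - 2 e^{- 3 w} is an antiderivative of f.
Check: d/dw[- 2 e^{- 3 w}] = 6 e^{- 3 w} = f(w).
F(11/2) = - \frac{2}{e^{\frac{33}{2}}}; F(1/2) = - \frac{2}{e^{\frac{3}{2}}}.
Integral = F(11/2) - F(1/2) = - \frac{2}{e^{\frac{33}{2}}} + \frac{2}{e^{\frac{3}{2}}}.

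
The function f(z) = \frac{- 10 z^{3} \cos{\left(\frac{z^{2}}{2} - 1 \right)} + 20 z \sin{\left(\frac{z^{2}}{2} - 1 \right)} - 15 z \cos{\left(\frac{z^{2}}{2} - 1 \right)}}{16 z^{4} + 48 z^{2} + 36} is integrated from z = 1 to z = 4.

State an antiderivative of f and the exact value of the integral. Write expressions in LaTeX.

Recognize the product-rule pattern: f = u'v + uv' with u = - \frac{5}{4 \left(2 z^{2} + 3\right)}, v = \sin{\left(\frac{z^{2}}{2} - 1 \right)}, so integration by parts undoes it.
F(z) = - \frac{5 \sin{\left(\frac{z^{2}}{2} - 1 \right)}}{4 \left(2 z^{2} + 3\right)} is an antiderivative of f.
Check: d/dz[- \frac{5 \sin{\left(\frac{z^{2}}{2} - 1 \right)}}{4 \left(2 z^{2} + 3\right)}] = \frac{- 10 z^{3} \cos{\left(\frac{z^{2}}{2} - 1 \right)} + 20 z \sin{\left(\frac{z^{2}}{2} - 1 \right)} - 15 z \cos{\left(\frac{z^{2}}{2} - 1 \right)}}{16 z^{4} + 48 z^{2} + 36} = f(z).
F(4) = - \frac{\sin{\left(7 \right)}}{28}; F(1) = \frac{\sin{\left(\frac{1}{2} \right)}}{4}.
Integral = F(4) - F(1) = - \frac{\sin{\left(\frac{1}{2} \right)}}{4} - \frac{\sin{\left(7 \right)}}{28}.

Antiderivative: F(z) = - \frac{5 \sin{\left(\frac{z^{2}}{2} - 1 \right)}}{4 \left(2 z^{2} + 3\right)}; value = - \frac{\sin{\left(\frac{1}{2} \right)}}{4} - \frac{\sin{\left(7 \right)}}{28}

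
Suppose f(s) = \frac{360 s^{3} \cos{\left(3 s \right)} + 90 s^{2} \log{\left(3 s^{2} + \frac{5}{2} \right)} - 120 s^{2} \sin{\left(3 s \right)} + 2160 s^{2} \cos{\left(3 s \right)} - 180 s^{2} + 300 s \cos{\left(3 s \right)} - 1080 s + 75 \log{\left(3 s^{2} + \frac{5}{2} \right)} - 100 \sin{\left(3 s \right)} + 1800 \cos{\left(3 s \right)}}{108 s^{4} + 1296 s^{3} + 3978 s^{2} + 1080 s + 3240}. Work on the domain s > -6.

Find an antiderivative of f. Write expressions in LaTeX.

An antiderivative is F(s) = \frac{10 \sin{\left(3 s \right)}}{9 s + 54} - \frac{5 \log{\left(3 s^{2} + \frac{5}{2} \right)}}{6 s + 36}.

Recognize the product-rule pattern: f = u'v + uv' with u = \frac{5}{3 \left(s + 6\right)}, v = - \frac{\log{\left(3 s^{2} + \frac{5}{2} \right)}}{2} + \frac{2 \sin{\left(3 s \right)}}{3}, so integration by parts undoes it.
Check: d/ds[\frac{10 \sin{\left(3 s \right)}}{9 s + 54} - \frac{5 \log{\left(3 s^{2} + \frac{5}{2} \right)}}{6 s + 36}] = \frac{360 s^{3} \cos{\left(3 s \right)} + 90 s^{2} \log{\left(3 s^{2} + \frac{5}{2} \right)} - 120 s^{2} \sin{\left(3 s \right)} + 2160 s^{2} \cos{\left(3 s \right)} - 180 s^{2} + 300 s \cos{\left(3 s \right)} - 1080 s + 75 \log{\left(3 s^{2} + \frac{5}{2} \right)} - 100 \sin{\left(3 s \right)} + 1800 \cos{\left(3 s \right)}}{108 s^{4} + 1296 s^{3} + 3978 s^{2} + 1080 s + 3240} = f(s).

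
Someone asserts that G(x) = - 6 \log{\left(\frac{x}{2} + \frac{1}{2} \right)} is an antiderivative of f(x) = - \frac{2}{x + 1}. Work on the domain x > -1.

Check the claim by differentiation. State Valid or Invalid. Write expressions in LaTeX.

d/dx[G] = - \frac{6}{x + 1}
d/dx[G] - f(x) = - \frac{4}{x + 1} != 0.

Invalid: d/dx[G] - f = - \frac{4}{x + 1}, which is not 0.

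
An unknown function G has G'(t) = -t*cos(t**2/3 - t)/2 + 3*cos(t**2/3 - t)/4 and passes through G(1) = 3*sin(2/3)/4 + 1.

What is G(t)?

G(t) = 1 - 3*sin(t**2/3 - t)/4

G'(t) matches the chain-rule pattern g'(h)*h' with inner function h(t) = t**2/3 - t; substituting u = h(t) collapses the integral.
A general antiderivative is -3*sin(t**2/3 - t)/4 + C.
The condition gives C = 3*sin(2/3)/4 + 1 - (3*sin(2/3)/4) = 1.
So G(t) = 1 - 3*sin(t**2/3 - t)/4.
Check: d/dt[1 - 3*sin(t**2/3 - t)/4] = -t*cos(t**2/3 - t)/2 + 3*cos(t**2/3 - t)/4 = G'(t).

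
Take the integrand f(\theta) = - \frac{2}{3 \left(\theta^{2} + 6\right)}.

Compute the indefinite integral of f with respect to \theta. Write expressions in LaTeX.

A candidate is checked by its d/d\theta: the result must match f(\theta).
Check: d/d\theta[- \frac{\sqrt{6} \operatorname{atan}{\left(\frac{\sqrt{6} \theta}{6} \right)}}{9}] = - \frac{2}{3 \theta^{2} + 18}, which equals f(\theta).

F(\theta) = - \frac{\sqrt{6} \operatorname{atan}{\left(\frac{\sqrt{6} \theta}{6} \right)}}{9} + C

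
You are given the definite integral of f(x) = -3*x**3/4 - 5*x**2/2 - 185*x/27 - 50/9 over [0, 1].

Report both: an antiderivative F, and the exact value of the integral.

Antiderivative: F(x) = -(-9*x**2 - 20*x - 60)**2/432; value = -4321/432

f matches the chain-rule pattern g'(h)*h' with inner function h(x) = -3*x**2/4 - 5*x/3 - 5; substituting u = h(x) collapses the integral.
F(x) = -(-9*x**2 - 20*x - 60)**2/432 is an antiderivative of f.
Check: d/dx[-(-9*x**2 - 20*x - 60)**2/432] = -3*x**3/4 - 5*x**2/2 - 185*x/27 - 50/9 = f(x).
F(1) = -7921/432; F(0) = -25/3.
Integral = F(1) - F(0) = -4321/432.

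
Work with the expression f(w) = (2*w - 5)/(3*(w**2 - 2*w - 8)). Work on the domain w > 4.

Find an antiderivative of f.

The denominator factors as 3*(w - 4)*(w + 2); partial fractions split f into directly integrable pieces: 1/(2*(w + 2)) + 1/(6*(w - 4)).
Check: d/dw[log(w - 4)/6 + log(w + 2)/2] = (2*w - 5)/(3*w**2 - 6*w - 24), which equals f(w).

An antiderivative is F(w) = log(w - 4)/6 + log(w + 2)/2.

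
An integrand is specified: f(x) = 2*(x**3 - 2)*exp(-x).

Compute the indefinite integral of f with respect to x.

f has the shape u'v + uv' for u = -2*x**3 - 6*x**2 - 12*x - 8 and v = exp(-x) — it is the derivative of the product u*v.
Check: d/dx[2*(-x**3 - 3*x**2 - 6*x - 4)*exp(-x)] = (2*x**3 - 4)*exp(-x), which equals f(x).

F(x) = 2*(-x**3 - 3*x**2 - 6*x - 4)*exp(-x) + C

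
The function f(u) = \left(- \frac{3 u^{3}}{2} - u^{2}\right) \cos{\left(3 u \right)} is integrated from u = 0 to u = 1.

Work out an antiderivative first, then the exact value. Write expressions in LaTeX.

Antiderivative: F(u) = - \frac{u^{3} \sin{\left(3 u \right)}}{2} - \frac{u^{2} \sin{\left(3 u \right)}}{3} - \frac{u^{2} \cos{\left(3 u \right)}}{2} + \frac{u \sin{\left(3 u \right)}}{3} - \frac{2 u \cos{\left(3 u \right)}}{9} + \frac{2 \sin{\left(3 u \right)}}{27} + \frac{\cos{\left(3 u \right)}}{9}; value = - \frac{1}{9} - \frac{23 \sin{\left(3 \right)}}{54} - \frac{11 \cos{\left(3 \right)}}{18}

Whatever form F(u) takes, F'(u) = f(u) is non-negotiable.
F(u) = - \frac{u^{3} \sin{\left(3 u \right)}}{2} - \frac{u^{2} \sin{\left(3 u \right)}}{3} - \frac{u^{2} \cos{\left(3 u \right)}}{2} + \frac{u \sin{\left(3 u \right)}}{3} - \frac{2 u \cos{\left(3 u \right)}}{9} + \frac{2 \sin{\left(3 u \right)}}{27} + \frac{\cos{\left(3 u \right)}}{9} is an antiderivative of f.
Check: d/du[- \frac{u^{3} \sin{\left(3 u \right)}}{2} - \frac{u^{2} \sin{\left(3 u \right)}}{3} - \frac{u^{2} \cos{\left(3 u \right)}}{2} + \frac{u \sin{\left(3 u \right)}}{3} - \frac{2 u \cos{\left(3 u \right)}}{9} + \frac{2 \sin{\left(3 u \right)}}{27} + \frac{\cos{\left(3 u \right)}}{9}] = - \frac{3 u^{3} \cos{\left(3 u \right)}}{2} - u^{2} \cos{\left(3 u \right)}, which equals f(u).
F(1) = - \frac{23 \sin{\left(3 \right)}}{54} - \frac{11 \cos{\left(3 \right)}}{18}; F(0) = \frac{1}{9}.
Integral = F(1) - F(0) = - \frac{1}{9} - \frac{23 \sin{\left(3 \right)}}{54} - \frac{11 \cos{\left(3 \right)}}{18}.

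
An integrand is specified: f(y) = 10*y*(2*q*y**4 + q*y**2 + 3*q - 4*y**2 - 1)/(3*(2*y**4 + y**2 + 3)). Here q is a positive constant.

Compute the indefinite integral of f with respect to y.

F(y) = 5*q*y**2/3 - 5*log(y**4 + y**2/2 + 3/2)/3 + C

An antiderivative F(y) passes only if d/dy[F] lands on f(y) exactly.
Check: d/dy[5*q*y**2/3 - 5*log(y**4 + y**2/2 + 3/2)/3] = (20*q*y**5 + 10*q*y**3 + 30*q*y - 40*y**3 - 10*y)/(6*y**4 + 3*y**2 + 9), which equals f(y).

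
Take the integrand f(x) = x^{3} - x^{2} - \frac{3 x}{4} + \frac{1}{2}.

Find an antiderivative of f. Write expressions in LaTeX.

The integrand splits into summands that can be handled one at a time.
Check: d/dx[\frac{x^{4}}{4} - \frac{x^{3}}{3} - \frac{3 x^{2}}{8} + \frac{x}{2}] = x^{3} - x^{2} - \frac{3 x}{4} + \frac{1}{2} = f(x).

An antiderivative is F(x) = \frac{x^{4}}{4} - \frac{x^{3}}{3} - \frac{3 x^{2}}{8} + \frac{x}{2}.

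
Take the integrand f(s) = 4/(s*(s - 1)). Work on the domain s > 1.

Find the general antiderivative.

Factor the denominator (s*(s - 1)) and decompose: f = 4/(s - 1) - 4/s; each piece integrates to a log, atan, or power term.
Check: d/ds[-4*log(s) + 4*log(s - 1)] = 4/(s**2 - s), which equals f(s).

F(s) = -4*log(s) + 4*log(s - 1) + C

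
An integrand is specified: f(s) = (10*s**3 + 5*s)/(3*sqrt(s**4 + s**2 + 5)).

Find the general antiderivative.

f matches the chain-rule pattern g'(h)*h' with inner function h(s) = s**4 + s**2 + 5; substituting u = h(s) collapses the integral.
Check: d/ds[5*sqrt(s**4 + s**2 + 5)/3] = (10*s**3 + 5*s)/(3*sqrt(s**4 + s**2 + 5)) = f(s).

F(s) = 5*sqrt(s**4 + s**2 + 5)/3 + C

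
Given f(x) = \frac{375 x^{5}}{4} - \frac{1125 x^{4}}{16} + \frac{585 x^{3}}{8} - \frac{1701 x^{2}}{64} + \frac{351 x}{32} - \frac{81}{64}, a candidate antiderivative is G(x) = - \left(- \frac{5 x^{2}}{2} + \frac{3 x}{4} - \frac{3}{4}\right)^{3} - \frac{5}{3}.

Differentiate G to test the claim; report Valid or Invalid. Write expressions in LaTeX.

d/dx[G] = \frac{375 x^{5}}{4} - \frac{1125 x^{4}}{16} + \frac{585 x^{3}}{8} - \frac{1701 x^{2}}{64} + \frac{351 x}{32} - \frac{81}{64}
This equals f(x) exactly, so the claim holds.

Valid: G'(x) = f(x).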